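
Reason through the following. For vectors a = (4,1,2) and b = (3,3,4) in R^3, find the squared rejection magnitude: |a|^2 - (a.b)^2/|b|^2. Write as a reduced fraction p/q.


|a|^2 = 4^2 + 1^2 + 2^2 = 21
|b|^2 = 3^2 + 3^2 + 4^2 = 34
a . b = 4*3 + 1*3 + 2*4 = 23
(a.b)^2 = 23^2 = 529
|rej|^2 = 21 - 529/34
= (714 - 529)/34
= 185/34
In lowest terms: 185/34


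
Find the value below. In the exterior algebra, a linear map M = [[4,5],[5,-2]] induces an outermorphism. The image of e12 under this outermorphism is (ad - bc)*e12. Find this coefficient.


The outermorphism of a linear map f sends e1^e2 to f(e1)^f(e2).
f(e1) = 4*e1 + 5*e2
f(e2) = 5*e1 - 2*e2
f(e1) ^ f(e2) = (4*e1 + 5*e2) ^ (5*e1 - 2*e2)
= 4*(-2)*e12 + 5*5*e21
= (-8 - 25)*e12
= -33*e12
Coefficient = -33


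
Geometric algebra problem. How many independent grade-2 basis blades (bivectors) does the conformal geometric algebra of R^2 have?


The conformal model of R^2 uses Cl(3,1) with m = 2 + 2 = 4 generators.
Number of grade-2 blades = C(m, 2) = C(4, 2)
= 4*3/2 = 6


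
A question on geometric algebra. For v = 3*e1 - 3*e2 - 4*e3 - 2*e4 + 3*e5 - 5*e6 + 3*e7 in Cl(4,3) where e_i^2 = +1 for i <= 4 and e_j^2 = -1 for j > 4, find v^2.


v^2 = sum of c_i^2 * e_i^2
Positive signature terms (e_i^2 = +1): 3^2 + (-3)^2 + (-4)^2 + (-2)^2 = 38
Negative signature terms (e_j^2 = -1): 3^2 + (-5)^2 + 3^2 = 43
v^2 = 38 - 43 = -5


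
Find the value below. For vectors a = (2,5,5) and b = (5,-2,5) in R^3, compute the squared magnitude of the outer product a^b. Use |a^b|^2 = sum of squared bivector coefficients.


a wedge b = (a1*b2 - a2*b1)*e12 + (a1*b3 - a3*b1)*e13 + (a2*b3 - a3*b2)*e23
e12 coeff: 2*(-2) - 5*5 = -4 - 25 = -29
e13 coeff: 2*5 - 5*5 = 10 - 25 = -15
e23 coeff: 5*5 - 5*(-2) = 25 - (-10) = 35
|a wedge b|^2 = (-29)^2 + (-15)^2 + 35^2
= 841 + 225 + 1225
= 2291


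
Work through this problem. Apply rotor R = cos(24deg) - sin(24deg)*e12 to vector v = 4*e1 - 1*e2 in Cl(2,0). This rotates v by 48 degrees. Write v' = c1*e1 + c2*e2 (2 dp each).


Rotor R = cos(24deg) - sin(24deg)*e12
Rotation angle theta = 2 * 24 = 48 degrees
v' = R*v*~R rotates v by theta.
cos(48deg) = 0.6691, sin(48deg) = 0.7431
v'_1 = 4*cos(48deg) - (-1)*sin(48deg)
= 4*0.6691 - (-1)*0.7431
= 3.42
v'_2 = 4*sin(48deg) + (-1)*cos(48deg)
= 4*0.7431 + (-1)*0.6691
= 2.30
v' = 3.42*e1 + 2.30*e2


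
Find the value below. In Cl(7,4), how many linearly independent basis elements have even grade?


Even subalgebra dimension = 2^(n-1)
n = 7 + 4 = 11
2^(11 - 1) = 2^10 = 1024
Verification: sum of C(11,k) for even k = 1 + 55 + 330 + 462 + 165 + 11 = 1024
Result = 1024


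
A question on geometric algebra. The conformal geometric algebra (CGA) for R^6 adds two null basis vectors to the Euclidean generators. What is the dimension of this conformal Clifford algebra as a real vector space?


The conformal model of R^6 uses Cl(7,1): the 6 Euclidean generators plus two extra orthogonal generators e+ (e+^2 = +1) and e- (e-^2 = -1), from which the null vectors e0, einf are built.
Number of generators m = 6 + 2 = 8.
dim Cl(p,q) = 2^m = 2^8 = 256


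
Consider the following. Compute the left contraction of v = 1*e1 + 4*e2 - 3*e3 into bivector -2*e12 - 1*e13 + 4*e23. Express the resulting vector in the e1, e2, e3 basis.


Left contraction v _| B = <vB>_1 (grade-1 part of the geometric product vB).
Using e1_|e12 = e2, e2_|e12 = -e1, e1_|e13 = e3, e3_|e13 = -e1, e2_|e23 = e3, e3_|e23 = -e2:
e1 coeff: -v2*b12 - v3*b13 = -(4)*(-2) - (-3)*(-1) = 5
e2 coeff: v1*b12 - v3*b23 = (1)*(-2) - (-3)*(4) = 10
e3 coeff: v1*b13 + v2*b23 = (1)*(-1) + (4)*(4) = 15
v _| B = 5*e1 + 10*e2 + 15*e3


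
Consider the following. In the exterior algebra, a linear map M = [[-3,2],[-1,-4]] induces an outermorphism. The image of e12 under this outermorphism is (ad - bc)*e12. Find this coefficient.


The outermorphism of a linear map f sends e1^e2 to f(e1)^f(e2).
f(e1) = -3*e1 - 1*e2
f(e2) = 2*e1 - 4*e2
f(e1) ^ f(e2) = (-3*e1 - 1*e2) ^ (2*e1 - 4*e2)
= (-3)*(-4)*e12 + (-1)*2*e21
= (12 - (-2))*e12
= 14*e12
Coefficient = 14


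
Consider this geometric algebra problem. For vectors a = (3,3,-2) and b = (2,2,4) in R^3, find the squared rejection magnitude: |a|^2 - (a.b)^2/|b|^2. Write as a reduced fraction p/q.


|a|^2 = 3^2 + 3^2 + (-2)^2 = 22
|b|^2 = 2^2 + 2^2 + 4^2 = 24
a . b = 3*2 + 3*2 + (-2)*4 = 4
(a.b)^2 = 4^2 = 16
|rej|^2 = 22 - 16/24
= (528 - 16)/24
= 512/24
In lowest terms: 64/3


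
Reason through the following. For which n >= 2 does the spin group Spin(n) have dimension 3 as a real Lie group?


dim Spin(n) = dim so(n) = n(n-1)/2.
Solve n(n-1)/2 = 3, i.e. n^2 - n - 6 = 0.
Discriminant = 1 + 8*3 = 25
n = (1 + sqrt(25))/2 = (1 + 5)/2 = 3


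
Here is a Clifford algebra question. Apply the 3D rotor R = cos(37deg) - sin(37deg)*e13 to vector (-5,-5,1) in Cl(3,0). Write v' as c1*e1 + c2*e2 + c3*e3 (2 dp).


Rotor R = cos(37deg) - sin(37deg)*e13
Rotation angle theta = 2 * 37 = 74 degrees in the e13 plane (e1 -> e3).
The component perpendicular to the plane (e2) is invariant: v'_2 = v2 = -5.00
cos(74deg) = 0.2756, sin(74deg) = 0.9613
v'_1 = v1*cos(theta) - v3*sin(theta) = -5*0.2756 - 1*0.9613 = -2.34
v'_3 = v1*sin(theta) + v3*cos(theta) = -5*0.9613 + 1*0.2756 = -4.53
v' = -2.34*e1 - 5.00*e2 - 4.53*e3


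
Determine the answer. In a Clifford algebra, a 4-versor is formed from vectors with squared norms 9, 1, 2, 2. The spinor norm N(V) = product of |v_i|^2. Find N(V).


Spinor norm N(V) = |v1|^2 * |v2|^2 * ... * |v4|^2
= 9 * 1 * 2 * 2
Running product: 9, 9, 18, 36
N(V) = 36


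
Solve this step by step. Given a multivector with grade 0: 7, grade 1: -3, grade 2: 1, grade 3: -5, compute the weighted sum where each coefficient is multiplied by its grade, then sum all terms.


Grade-weighted sum = sum of grade_k * coefficient_k
0*7 = 0
1*(-3) = -3
2*1 = 2
3*(-5) = -15
Total = 0 + (-3) + 2 + (-15) = -16


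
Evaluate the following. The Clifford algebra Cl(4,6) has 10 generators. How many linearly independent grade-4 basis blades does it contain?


Number of grade-k basis blades in Cl(p,q) with n = p + q is C(n, k).
n = 4 + 6 = 10
C(10, 4) = 10! / (4! * 6!)
= 3628800 / (24 * 720)
= 210


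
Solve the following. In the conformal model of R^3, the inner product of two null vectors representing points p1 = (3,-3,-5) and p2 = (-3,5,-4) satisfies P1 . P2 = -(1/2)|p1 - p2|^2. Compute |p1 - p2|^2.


p1 - p2 = (6, -8, -1)
|p1 - p2|^2 = 6^2 + (-8)^2 + (-1)^2
= 36 + 64 + 1
= 101


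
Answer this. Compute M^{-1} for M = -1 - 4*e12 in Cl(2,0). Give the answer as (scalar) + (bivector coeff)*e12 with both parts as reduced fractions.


M = -1 - 4*e12, where e12^2 = -1.
Since M commutes with its reverse ~M = a - b*e12, M * ~M = a^2 - b^2*e12^2 = a^2 + b^2.
So M^{-1} = ~M / (a^2 + b^2) = (a - b*e12)/(a^2 + b^2).
a^2 + b^2 = 1 + 16 = 17
Scalar part = -1/17 = -1/17
Bivector coeff = 4/17 = 4/17
M^{-1} = -1/17 + 4/17*e12


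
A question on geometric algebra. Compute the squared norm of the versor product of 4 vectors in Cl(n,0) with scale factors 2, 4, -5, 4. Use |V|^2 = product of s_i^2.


Each vector v_i has |v_i|^2 = s_i^2
Squared scales: 2^2 = 4, 4^2 = 16, (-5)^2 = 25, 4^2 = 16
|V|^2 = 4 * 16 * 25 * 16
= 25600


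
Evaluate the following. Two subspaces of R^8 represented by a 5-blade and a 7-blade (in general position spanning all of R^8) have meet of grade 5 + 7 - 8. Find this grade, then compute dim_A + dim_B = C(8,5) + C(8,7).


Meet grade = grade(A) + grade(B) - n
= 5 + 7 - 8 = 4
C(8,5) = 56
C(8,7) = 8
dim_A + dim_B = 56 + 8 = 64


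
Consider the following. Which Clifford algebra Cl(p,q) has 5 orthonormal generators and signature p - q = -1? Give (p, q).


We need p + q = 5 and p - q = -1.
Adding: 2p = 5 + (-1) = 4, so p = 2.
Then q = 5 - 2 = 3.
(p, q) = (2, 3)


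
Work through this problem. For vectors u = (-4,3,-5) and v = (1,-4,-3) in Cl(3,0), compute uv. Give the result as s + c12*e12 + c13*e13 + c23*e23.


In Cl(3,0): e_i^2 = 1, e_ie_j = -e_je_i for i != j.
Scalar part = u . v = (-4)*1 + 3*(-4) + (-5)*(-3)
= -4 + (-12) + 15 = -1
e12 coeff = (-4)*(-4) - 3*1 = 16 - 3 = 13
e13 coeff = (-4)*(-3) - (-5)*1 = 12 - (-5) = 17
e23 coeff = 3*(-3) - (-5)*(-4) = -9 - 20 = -29
uv = -1 + 13*e12 + 17*e13 - 29*e23


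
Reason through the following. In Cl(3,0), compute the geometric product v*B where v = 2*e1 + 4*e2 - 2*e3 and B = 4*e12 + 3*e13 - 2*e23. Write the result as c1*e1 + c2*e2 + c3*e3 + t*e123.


vB has grade-1 (vector) and grade-3 (trivector) parts: vB = (v _| B) + (v ^ B).
Vector part <vB>_1:
  e1: -v2*b12 - v3*b13 = -(4)*(4) - (-2)*(3) = -10
  e2: v1*b12 - v3*b23 = (2)*(4) - (-2)*(-2) = 4
  e3: v1*b13 + v2*b23 = (2)*(3) + (4)*(-2) = -2
Trivector part <vB>_3:
  e123: v1*b23 - v2*b13 + v3*b12 = (2)*(-2) - (4)*(3) + (-2)*(4) = -24
vB = -10*e1 + 4*e2 - 2*e3 - 24*e123


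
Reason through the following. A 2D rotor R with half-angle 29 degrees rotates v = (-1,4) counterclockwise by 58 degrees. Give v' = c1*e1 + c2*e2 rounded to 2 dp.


Rotor R = cos(29deg) - sin(29deg)*e12
Rotation angle theta = 2 * 29 = 58 degrees
v' = R*v*~R rotates v by theta.
cos(58deg) = 0.5299, sin(58deg) = 0.8480
v'_1 = -1*cos(58deg) - 4*sin(58deg)
= -1*0.5299 - 4*0.8480
= -3.92
v'_2 = -1*sin(58deg) + 4*cos(58deg)
= -1*0.8480 + 4*0.5299
= 1.27
v' = -3.92*e1 + 1.27*e2


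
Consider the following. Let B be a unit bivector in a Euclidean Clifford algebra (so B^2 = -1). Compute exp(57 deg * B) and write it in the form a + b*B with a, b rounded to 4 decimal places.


For a unit bivector B with B^2 = -1, the exponential series gives
e^(theta*B) = cos(theta) + sin(theta)*B (the GA analogue of Euler's formula).
theta = 57 degrees = 0.994838 rad
cos(57 deg) = 0.5446
sin(57 deg) = 0.8387
exp(theta*B) = 0.5446 + 0.8387*B


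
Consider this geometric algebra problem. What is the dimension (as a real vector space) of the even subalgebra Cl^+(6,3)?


Even subalgebra dimension = 2^(n-1)
n = 6 + 3 = 9
2^(9 - 1) = 2^8 = 256
Verification: sum of C(9,k) for even k = 1 + 36 + 126 + 84 + 9 = 256
Result = 256


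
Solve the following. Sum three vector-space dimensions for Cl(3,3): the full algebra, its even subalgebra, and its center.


n = 3 + 3 = 6
Total dim = 2^6 = 64
Even subalgebra dim = 2^5 = 32
n is even, so center dim = 1
Sum = 64 + 32 + 1 = 97


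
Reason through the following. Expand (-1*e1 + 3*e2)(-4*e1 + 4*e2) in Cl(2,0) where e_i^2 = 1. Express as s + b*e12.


Expand: (-1*e1 + 3*e2)(-4*e1 + 4*e2)
= (-1)*(-4)*e1e1 + (-1)*4*e1e2 + 3*(-4)*e2e1 + 3*4*e2e2
Using e1^2 = e2^2 = 1, e2e1 = -e1e2:
Scalar part s = (-1)*(-4) + 3*4 = 4 + 12 = 16
Bivector part b = (-1)*4 - 3*(-4) = -4 - (-12) = 8
uv = 16 + 8*e12


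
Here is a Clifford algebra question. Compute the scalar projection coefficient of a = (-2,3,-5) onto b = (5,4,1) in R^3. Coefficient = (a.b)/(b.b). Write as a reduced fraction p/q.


Projection coefficient = (a . b) / (b . b)
a . b = (-2)*5 + 3*4 + (-5)*1
= -10 + 12 + (-5) = -3
b . b = 5^2 + 4^2 + 1^2
= 25 + 16 + 1 = 42
Coefficient = -3/42
In lowest terms: -1/14


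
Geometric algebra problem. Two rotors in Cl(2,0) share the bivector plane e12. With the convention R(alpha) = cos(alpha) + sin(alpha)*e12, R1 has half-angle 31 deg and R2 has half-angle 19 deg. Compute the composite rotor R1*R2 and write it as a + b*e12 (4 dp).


Same-plane rotors commute and their half-angles add:
R1*R2 = cos(a1 + a2) + sin(a1 + a2)*e12.
a1 + a2 = 31 + 19 = 50 deg
cos(50 deg) = 0.6428
sin(50 deg) = 0.7660
R1*R2 = 0.6428 + 0.7660*e12


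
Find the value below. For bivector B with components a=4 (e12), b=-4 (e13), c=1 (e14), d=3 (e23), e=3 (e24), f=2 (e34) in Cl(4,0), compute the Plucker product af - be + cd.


Plucker relation: af - be + cd
a*f = 4*2 = 8
b*e = (-4)*3 = -12
c*d = 1*3 = 3
af - be + cd = 8 - (-12) + 3
= 23


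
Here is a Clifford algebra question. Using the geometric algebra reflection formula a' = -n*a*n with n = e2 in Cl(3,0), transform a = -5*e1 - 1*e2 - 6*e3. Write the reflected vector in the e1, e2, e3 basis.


Reflection formula: a' = -n*a*n, with n = e2 (unit vector, n^2 = 1).
For reflection through hyperplane perp to e2:
The component along e2 flips sign, others stay.
a = (-5, -1, -6)
a' = (-5, 1, -6)
a' = -5*e1 + 1*e2 - 6*e3


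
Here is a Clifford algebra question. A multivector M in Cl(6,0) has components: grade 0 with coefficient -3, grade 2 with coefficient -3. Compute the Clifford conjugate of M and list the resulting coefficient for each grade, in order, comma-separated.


Clifford conjugate sign for grade k: (-1)^(k(k+1)/2)
Grade 0: (-1)^(0*1/2) = (-1)^0 = 1, coeff -3 -> -3
Grade 2: (-1)^(2*3/2) = (-1)^3 = -1, coeff -3 -> 3
Conjugated coefficients: -3, 3


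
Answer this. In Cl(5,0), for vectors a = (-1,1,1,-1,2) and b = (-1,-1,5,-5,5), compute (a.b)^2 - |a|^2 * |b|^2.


a . b = (-1)*(-1) + 1*(-1) + 1*5 + (-1)*(-5) + 2*5
= 1 + (-1) + 5 + 5 + 10 = 20
|a|^2 = (-1)^2 + 1^2 + 1^2 + (-1)^2 + 2^2 = 8
|b|^2 = (-1)^2 + (-1)^2 + 5^2 + (-5)^2 + 5^2 = 77
(a.b)^2 = 20^2 = 400
|a|^2 * |b|^2 = 8 * 77 = 616
Result = 400 - 616 = -216


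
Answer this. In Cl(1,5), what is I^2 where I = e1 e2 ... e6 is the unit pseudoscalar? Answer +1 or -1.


The pseudoscalar I = e1...e_n (product of all n generators) of Cl(p,q) satisfies I^2 = (-1)^(q + n(n-1)/2).
p = 1, q = 5, n = p + q = 6
n(n-1)/2 = 6 * 5 / 2 = 15
Exponent = q + n(n-1)/2 = 5 + 15 = 20
I^2 = (-1)^20 = +1


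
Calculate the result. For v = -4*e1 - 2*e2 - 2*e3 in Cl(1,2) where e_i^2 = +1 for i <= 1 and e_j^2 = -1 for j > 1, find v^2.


v^2 = sum of c_i^2 * e_i^2
Positive signature terms (e_i^2 = +1): (-4)^2 = 16
Negative signature terms (e_j^2 = -1): (-2)^2 + (-2)^2 = 8
v^2 = 16 - 8 = 8


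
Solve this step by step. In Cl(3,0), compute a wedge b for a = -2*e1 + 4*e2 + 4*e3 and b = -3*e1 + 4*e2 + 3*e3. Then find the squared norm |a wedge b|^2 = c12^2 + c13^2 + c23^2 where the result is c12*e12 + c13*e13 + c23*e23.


a wedge b = (a1*b2 - a2*b1)*e12 + (a1*b3 - a3*b1)*e13 + (a2*b3 - a3*b2)*e23
e12 coeff: (-2)*4 - 4*(-3) = -8 - (-12) = 4
e13 coeff: (-2)*3 - 4*(-3) = -6 - (-12) = 6
e23 coeff: 4*3 - 4*4 = 12 - 16 = -4
|a wedge b|^2 = 4^2 + 6^2 + (-4)^2
= 16 + 36 + 16
= 68


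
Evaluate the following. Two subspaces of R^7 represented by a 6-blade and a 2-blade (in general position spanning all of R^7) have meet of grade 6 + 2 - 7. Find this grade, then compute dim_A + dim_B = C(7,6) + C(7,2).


Meet grade = grade(A) + grade(B) - n
= 6 + 2 - 7 = 1
C(7,6) = 7
C(7,2) = 21
dim_A + dim_B = 7 + 21 = 28


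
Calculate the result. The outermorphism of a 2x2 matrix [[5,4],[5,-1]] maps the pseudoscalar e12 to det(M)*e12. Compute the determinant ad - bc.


The outermorphism of a linear map f sends e1^e2 to f(e1)^f(e2).
f(e1) = 5*e1 + 5*e2
f(e2) = 4*e1 - 1*e2
f(e1) ^ f(e2) = (5*e1 + 5*e2) ^ (4*e1 - 1*e2)
= 5*(-1)*e12 + 5*4*e21
= (-5 - 20)*e12
= -25*e12
Coefficient = -25


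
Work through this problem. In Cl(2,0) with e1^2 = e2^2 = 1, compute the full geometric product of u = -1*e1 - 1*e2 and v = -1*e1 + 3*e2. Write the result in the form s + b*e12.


Expand: (-1*e1 - 1*e2)(-1*e1 + 3*e2)
= (-1)*(-1)*e1e1 + (-1)*3*e1e2 + (-1)*(-1)*e2e1 + (-1)*3*e2e2
Using e1^2 = e2^2 = 1, e2e1 = -e1e2:
Scalar part s = (-1)*(-1) + (-1)*3 = 1 + (-3) = -2
Bivector part b = (-1)*3 - (-1)*(-1) = -3 - 1 = -4
uv = -2 - 4*e12


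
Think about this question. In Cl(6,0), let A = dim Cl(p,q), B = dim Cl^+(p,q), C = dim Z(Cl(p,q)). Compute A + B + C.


n = 6 + 0 = 6
Total dim = 2^6 = 64
Even subalgebra dim = 2^5 = 32
n is even, so center dim = 1
Sum = 64 + 32 + 1 = 97


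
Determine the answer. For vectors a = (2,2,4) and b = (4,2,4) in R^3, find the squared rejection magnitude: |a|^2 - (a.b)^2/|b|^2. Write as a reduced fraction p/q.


|a|^2 = 2^2 + 2^2 + 4^2 = 24
|b|^2 = 4^2 + 2^2 + 4^2 = 36
a . b = 2*4 + 2*2 + 4*4 = 28
(a.b)^2 = 28^2 = 784
|rej|^2 = 24 - 784/36
= (864 - 784)/36
= 80/36
In lowest terms: 20/9


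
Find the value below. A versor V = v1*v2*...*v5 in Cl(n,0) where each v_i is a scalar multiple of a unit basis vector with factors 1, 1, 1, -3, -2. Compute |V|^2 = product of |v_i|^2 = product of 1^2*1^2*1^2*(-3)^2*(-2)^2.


Each vector v_i has |v_i|^2 = s_i^2
Squared scales: 1^2 = 1, 1^2 = 1, 1^2 = 1, (-3)^2 = 9, (-2)^2 = 4
|V|^2 = 1 * 1 * 1 * 9 * 4
= 36


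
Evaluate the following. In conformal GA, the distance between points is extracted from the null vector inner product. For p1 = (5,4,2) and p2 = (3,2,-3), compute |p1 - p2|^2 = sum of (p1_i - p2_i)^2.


p1 - p2 = (2, 2, 5)
|p1 - p2|^2 = 2^2 + 2^2 + 5^2
= 4 + 4 + 25
= 33


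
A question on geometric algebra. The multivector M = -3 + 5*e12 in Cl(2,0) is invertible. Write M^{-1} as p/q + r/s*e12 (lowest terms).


M = -3 + 5*e12, where e12^2 = -1.
Since M commutes with its reverse ~M = a - b*e12, M * ~M = a^2 - b^2*e12^2 = a^2 + b^2.
So M^{-1} = ~M / (a^2 + b^2) = (a - b*e12)/(a^2 + b^2).
a^2 + b^2 = 9 + 25 = 34
Scalar part = -3/34 = -3/34
Bivector coeff = -5/34 = -5/34
M^{-1} = -3/34 - 5/34*e12


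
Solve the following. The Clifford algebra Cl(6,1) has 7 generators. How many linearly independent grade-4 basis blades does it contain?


Number of grade-k basis blades in Cl(p,q) with n = p + q is C(n, k).
n = 6 + 1 = 7
C(7, 4) = 7! / (4! * 3!)
= 5040 / (24 * 6)
= 35


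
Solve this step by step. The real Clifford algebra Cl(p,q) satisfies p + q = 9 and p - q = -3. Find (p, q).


We need p + q = 9 and p - q = -3.
Adding: 2p = 9 + (-3) = 6, so p = 3.
Then q = 9 - 3 = 6.
(p, q) = (3, 6)


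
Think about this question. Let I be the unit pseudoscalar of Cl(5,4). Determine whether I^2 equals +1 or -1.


The pseudoscalar I = e1...e_n (product of all n generators) of Cl(p,q) satisfies I^2 = (-1)^(q + n(n-1)/2).
p = 5, q = 4, n = p + q = 9
n(n-1)/2 = 9 * 8 / 2 = 36
Exponent = q + n(n-1)/2 = 4 + 36 = 40
I^2 = (-1)^40 = +1


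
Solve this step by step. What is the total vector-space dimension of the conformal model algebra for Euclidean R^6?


The conformal model of R^6 uses Cl(7,1): the 6 Euclidean generators plus two extra orthogonal generators e+ (e+^2 = +1) and e- (e-^2 = -1), from which the null vectors e0, einf are built.
Number of generators m = 6 + 2 = 8.
dim Cl(p,q) = 2^m = 2^8 = 256


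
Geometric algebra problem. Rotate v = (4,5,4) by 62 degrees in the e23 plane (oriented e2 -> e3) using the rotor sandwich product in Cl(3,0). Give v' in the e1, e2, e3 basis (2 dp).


Rotor R = cos(31deg) - sin(31deg)*e23
Rotation angle theta = 2 * 31 = 62 degrees in the e23 plane (e2 -> e3).
The component perpendicular to the plane (e1) is invariant: v'_1 = v1 = 4.00
cos(62deg) = 0.4695, sin(62deg) = 0.8829
v'_2 = v2*cos(theta) - v3*sin(theta) = 5*0.4695 - 4*0.8829 = -1.18
v'_3 = v2*sin(theta) + v3*cos(theta) = 5*0.8829 + 4*0.4695 = 6.29
v' = 4.00*e1 - 1.18*e2 + 6.29*e3


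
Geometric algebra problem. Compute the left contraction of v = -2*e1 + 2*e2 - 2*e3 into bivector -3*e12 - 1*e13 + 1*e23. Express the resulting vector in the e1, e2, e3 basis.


Left contraction v _| B = <vB>_1 (grade-1 part of the geometric product vB).
Using e1_|e12 = e2, e2_|e12 = -e1, e1_|e13 = e3, e3_|e13 = -e1, e2_|e23 = e3, e3_|e23 = -e2:
e1 coeff: -v2*b12 - v3*b13 = -(2)*(-3) - (-2)*(-1) = 4
e2 coeff: v1*b12 - v3*b23 = (-2)*(-3) - (-2)*(1) = 8
e3 coeff: v1*b13 + v2*b23 = (-2)*(-1) + (2)*(1) = 4
v _| B = 4*e1 + 8*e2 + 4*e3


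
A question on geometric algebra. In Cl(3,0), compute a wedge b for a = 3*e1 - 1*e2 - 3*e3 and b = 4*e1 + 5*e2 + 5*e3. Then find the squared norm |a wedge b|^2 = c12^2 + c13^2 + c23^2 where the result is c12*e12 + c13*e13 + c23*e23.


a wedge b = (a1*b2 - a2*b1)*e12 + (a1*b3 - a3*b1)*e13 + (a2*b3 - a3*b2)*e23
e12 coeff: 3*5 - (-1)*4 = 15 - (-4) = 19
e13 coeff: 3*5 - (-3)*4 = 15 - (-12) = 27
e23 coeff: (-1)*5 - (-3)*5 = -5 - (-15) = 10
|a wedge b|^2 = 19^2 + 27^2 + 10^2
= 361 + 729 + 100
= 1190


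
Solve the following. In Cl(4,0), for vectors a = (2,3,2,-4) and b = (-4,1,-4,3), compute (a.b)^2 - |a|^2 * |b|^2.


a . b = 2*(-4) + 3*1 + 2*(-4) + (-4)*3
= -8 + 3 + (-8) + (-12) = -25
|a|^2 = 2^2 + 3^2 + 2^2 + (-4)^2 = 33
|b|^2 = (-4)^2 + 1^2 + (-4)^2 + 3^2 = 42
(a.b)^2 = (-25)^2 = 625
|a|^2 * |b|^2 = 33 * 42 = 1386
Result = 625 - 1386 = -761


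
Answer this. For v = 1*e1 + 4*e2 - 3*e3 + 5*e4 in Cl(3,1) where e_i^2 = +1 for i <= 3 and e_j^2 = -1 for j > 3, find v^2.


v^2 = sum of c_i^2 * e_i^2
Positive signature terms (e_i^2 = +1): 1^2 + 4^2 + (-3)^2 = 26
Negative signature terms (e_j^2 = -1): 5^2 = 25
v^2 = 26 - 25 = 1


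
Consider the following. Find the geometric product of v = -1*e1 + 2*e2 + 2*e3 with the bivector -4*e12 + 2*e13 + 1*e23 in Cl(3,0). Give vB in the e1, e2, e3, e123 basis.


vB has grade-1 (vector) and grade-3 (trivector) parts: vB = (v _| B) + (v ^ B).
Vector part <vB>_1:
  e1: -v2*b12 - v3*b13 = -(2)*(-4) - (2)*(2) = 4
  e2: v1*b12 - v3*b23 = (-1)*(-4) - (2)*(1) = 2
  e3: v1*b13 + v2*b23 = (-1)*(2) + (2)*(1) = 0
Trivector part <vB>_3:
  e123: v1*b23 - v2*b13 + v3*b12 = (-1)*(1) - (2)*(2) + (2)*(-4) = -13
vB = 4*e1 + 2*e2 + 0*e3 - 13*e123


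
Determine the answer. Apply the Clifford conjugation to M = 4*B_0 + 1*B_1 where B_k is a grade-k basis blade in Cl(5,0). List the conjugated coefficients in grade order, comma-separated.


Clifford conjugate sign for grade k: (-1)^(k(k+1)/2)
Grade 0: (-1)^(0*1/2) = (-1)^0 = 1, coeff 4 -> 4
Grade 1: (-1)^(1*2/2) = (-1)^1 = -1, coeff 1 -> -1
Conjugated coefficients: 4, -1


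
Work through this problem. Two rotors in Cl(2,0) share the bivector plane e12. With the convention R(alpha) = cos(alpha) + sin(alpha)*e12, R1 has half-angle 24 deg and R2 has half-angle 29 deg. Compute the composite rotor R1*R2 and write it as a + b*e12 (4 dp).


Same-plane rotors commute and their half-angles add:
R1*R2 = cos(a1 + a2) + sin(a1 + a2)*e12.
a1 + a2 = 24 + 29 = 53 deg
cos(53 deg) = 0.6018
sin(53 deg) = 0.7986
R1*R2 = 0.6018 + 0.7986*e12


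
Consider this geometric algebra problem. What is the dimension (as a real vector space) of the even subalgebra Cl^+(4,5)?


Even subalgebra dimension = 2^(n-1)
n = 4 + 5 = 9
2^(9 - 1) = 2^8 = 256
Verification: sum of C(9,k) for even k = 1 + 36 + 126 + 84 + 9 = 256
Result = 256


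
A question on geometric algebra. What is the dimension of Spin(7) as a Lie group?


Spin(n) double-covers SO(n); both have Lie algebra so(n) of dimension n(n-1)/2.
n = 7
n(n-1) = 7 * 6 = 42
dim Spin(7) = 42/2 = 21


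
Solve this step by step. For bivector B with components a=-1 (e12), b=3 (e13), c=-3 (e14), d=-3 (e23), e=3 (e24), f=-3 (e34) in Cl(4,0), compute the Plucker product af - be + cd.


Plucker relation: af - be + cd
a*f = (-1)*(-3) = 3
b*e = 3*3 = 9
c*d = (-3)*(-3) = 9
af - be + cd = 3 - 9 + 9
= 3


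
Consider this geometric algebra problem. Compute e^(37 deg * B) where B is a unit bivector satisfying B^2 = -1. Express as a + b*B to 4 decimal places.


For a unit bivector B with B^2 = -1, the exponential series gives
e^(theta*B) = cos(theta) + sin(theta)*B (the GA analogue of Euler's formula).
theta = 37 degrees = 0.645772 rad
cos(37 deg) = 0.7986
sin(37 deg) = 0.6018
exp(theta*B) = 0.7986 + 0.6018*B


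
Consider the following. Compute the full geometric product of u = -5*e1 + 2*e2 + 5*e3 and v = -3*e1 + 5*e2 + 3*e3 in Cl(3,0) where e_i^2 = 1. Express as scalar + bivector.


In Cl(3,0): e_i^2 = 1, e_ie_j = -e_je_i for i != j.
Scalar part = u . v = (-5)*(-3) + 2*5 + 5*3
= 15 + 10 + 15 = 40
e12 coeff = (-5)*5 - 2*(-3) = -25 - (-6) = -19
e13 coeff = (-5)*3 - 5*(-3) = -15 - (-15) = 0
e23 coeff = 2*3 - 5*5 = 6 - 25 = -19
uv = 40 - 19*e12 + 0*e13 - 19*e23


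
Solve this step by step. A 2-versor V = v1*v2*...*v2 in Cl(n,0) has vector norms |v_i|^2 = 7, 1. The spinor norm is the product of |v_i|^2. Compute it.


Spinor norm N(V) = |v1|^2 * |v2|^2 * ... * |v2|^2
= 7 * 1
Running product: 7, 7
N(V) = 7


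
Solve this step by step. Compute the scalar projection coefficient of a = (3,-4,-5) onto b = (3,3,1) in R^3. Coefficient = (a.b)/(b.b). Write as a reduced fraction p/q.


Projection coefficient = (a . b) / (b . b)
a . b = 3*3 + (-4)*3 + (-5)*1
= 9 + (-12) + (-5) = -8
b . b = 3^2 + 3^2 + 1^2
= 9 + 9 + 1 = 19
Coefficient = -8/19
In lowest terms: -8/19


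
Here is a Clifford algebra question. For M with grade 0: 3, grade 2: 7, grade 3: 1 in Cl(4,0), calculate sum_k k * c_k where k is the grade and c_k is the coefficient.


Grade-weighted sum = sum of grade_k * coefficient_k
0*3 = 0
2*7 = 14
3*1 = 3
Total = 0 + 14 + 3 = 17


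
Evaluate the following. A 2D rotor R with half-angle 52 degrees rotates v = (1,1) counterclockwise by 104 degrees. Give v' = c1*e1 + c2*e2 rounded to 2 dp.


Rotor R = cos(52deg) - sin(52deg)*e12
Rotation angle theta = 2 * 52 = 104 degrees
v' = R*v*~R rotates v by theta.
cos(104deg) = -0.2419, sin(104deg) = 0.9703
v'_1 = 1*cos(104deg) - 1*sin(104deg)
= 1*(-0.2419) - 1*0.9703
= -1.21
v'_2 = 1*sin(104deg) + 1*cos(104deg)
= 1*0.9703 + 1*(-0.2419)
= 0.73
v' = -1.21*e1 + 0.73*e2


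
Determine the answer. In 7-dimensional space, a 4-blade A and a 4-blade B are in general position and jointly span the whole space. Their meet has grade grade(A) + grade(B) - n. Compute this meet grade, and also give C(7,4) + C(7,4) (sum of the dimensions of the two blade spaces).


Meet grade = grade(A) + grade(B) - n
= 4 + 4 - 7 = 1
C(7,4) = 35
C(7,4) = 35
dim_A + dim_B = 35 + 35 = 70


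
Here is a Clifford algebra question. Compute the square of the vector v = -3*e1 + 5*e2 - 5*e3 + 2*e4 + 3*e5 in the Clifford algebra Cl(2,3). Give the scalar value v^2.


v^2 = sum of c_i^2 * e_i^2
Positive signature terms (e_i^2 = +1): (-3)^2 + 5^2 = 34
Negative signature terms (e_j^2 = -1): (-5)^2 + 2^2 + 3^2 = 38
v^2 = 34 - 38 = -4


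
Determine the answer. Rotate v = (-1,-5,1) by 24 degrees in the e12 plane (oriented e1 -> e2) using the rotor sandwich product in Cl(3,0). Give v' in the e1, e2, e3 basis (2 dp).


Rotor R = cos(12deg) - sin(12deg)*e12
Rotation angle theta = 2 * 12 = 24 degrees in the e12 plane (e1 -> e2).
The component perpendicular to the plane (e3) is invariant: v'_3 = v3 = 1.00
cos(24deg) = 0.9135, sin(24deg) = 0.4067
v'_1 = v1*cos(theta) - v2*sin(theta) = -1*0.9135 - (-5)*0.4067 = 1.12
v'_2 = v1*sin(theta) + v2*cos(theta) = -1*0.4067 + (-5)*0.9135 = -4.97
v' = 1.12*e1 - 4.97*e2 + 1.00*e3


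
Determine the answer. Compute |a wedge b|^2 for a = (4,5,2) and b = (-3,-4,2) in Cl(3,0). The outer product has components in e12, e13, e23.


a wedge b = (a1*b2 - a2*b1)*e12 + (a1*b3 - a3*b1)*e13 + (a2*b3 - a3*b2)*e23
e12 coeff: 4*(-4) - 5*(-3) = -16 - (-15) = -1
e13 coeff: 4*2 - 2*(-3) = 8 - (-6) = 14
e23 coeff: 5*2 - 2*(-4) = 10 - (-8) = 18
|a wedge b|^2 = (-1)^2 + 14^2 + 18^2
= 1 + 196 + 324
= 521


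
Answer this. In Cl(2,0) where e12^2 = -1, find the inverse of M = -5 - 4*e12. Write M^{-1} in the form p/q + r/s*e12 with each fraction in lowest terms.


M = -5 - 4*e12, where e12^2 = -1.
Since M commutes with its reverse ~M = a - b*e12, M * ~M = a^2 - b^2*e12^2 = a^2 + b^2.
So M^{-1} = ~M / (a^2 + b^2) = (a - b*e12)/(a^2 + b^2).
a^2 + b^2 = 25 + 16 = 41
Scalar part = -5/41 = -5/41
Bivector coeff = 4/41 = 4/41
M^{-1} = -5/41 + 4/41*e12


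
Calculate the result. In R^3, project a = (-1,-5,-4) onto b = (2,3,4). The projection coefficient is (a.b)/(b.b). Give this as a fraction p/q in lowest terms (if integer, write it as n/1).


Projection coefficient = (a . b) / (b . b)
a . b = (-1)*2 + (-5)*3 + (-4)*4
= -2 + (-15) + (-16) = -33
b . b = 2^2 + 3^2 + 4^2
= 4 + 9 + 16 = 29
Coefficient = -33/29
In lowest terms: -33/29


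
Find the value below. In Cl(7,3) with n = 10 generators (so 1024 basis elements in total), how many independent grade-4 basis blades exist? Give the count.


Number of grade-k basis blades in Cl(p,q) with n = p + q is C(n, k).
n = 7 + 3 = 10
C(10, 4) = 10! / (4! * 6!)
= 3628800 / (24 * 720)
= 210


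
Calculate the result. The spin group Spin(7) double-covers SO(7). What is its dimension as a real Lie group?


Spin(n) double-covers SO(n); both have Lie algebra so(n) of dimension n(n-1)/2.
n = 7
n(n-1) = 7 * 6 = 42
dim Spin(7) = 42/2 = 21


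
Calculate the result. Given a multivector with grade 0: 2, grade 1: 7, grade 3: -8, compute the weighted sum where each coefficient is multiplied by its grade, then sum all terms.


Grade-weighted sum = sum of grade_k * coefficient_k
0*2 = 0
1*7 = 7
3*(-8) = -24
Total = 0 + 7 + (-24) = -17


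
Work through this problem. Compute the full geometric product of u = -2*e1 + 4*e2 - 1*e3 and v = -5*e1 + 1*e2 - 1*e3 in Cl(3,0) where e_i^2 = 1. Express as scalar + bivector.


In Cl(3,0): e_i^2 = 1, e_ie_j = -e_je_i for i != j.
Scalar part = u . v = (-2)*(-5) + 4*1 + (-1)*(-1)
= 10 + 4 + 1 = 15
e12 coeff = (-2)*1 - 4*(-5) = -2 - (-20) = 18
e13 coeff = (-2)*(-1) - (-1)*(-5) = 2 - 5 = -3
e23 coeff = 4*(-1) - (-1)*1 = -4 - (-1) = -3
uv = 15 + 18*e12 - 3*e13 - 3*e23


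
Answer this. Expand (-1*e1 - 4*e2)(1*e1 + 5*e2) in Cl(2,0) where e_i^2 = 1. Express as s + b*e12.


Expand: (-1*e1 - 4*e2)(1*e1 + 5*e2)
= (-1)*1*e1e1 + (-1)*5*e1e2 + (-4)*1*e2e1 + (-4)*5*e2e2
Using e1^2 = e2^2 = 1, e2e1 = -e1e2:
Scalar part s = (-1)*1 + (-4)*5 = -1 + (-20) = -21
Bivector part b = (-1)*5 - (-4)*1 = -5 - (-4) = -1
uv = -21 - 1*e12


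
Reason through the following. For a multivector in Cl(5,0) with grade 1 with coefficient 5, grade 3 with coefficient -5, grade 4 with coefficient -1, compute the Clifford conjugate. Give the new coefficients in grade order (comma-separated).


Clifford conjugate sign for grade k: (-1)^(k(k+1)/2)
Grade 1: (-1)^(1*2/2) = (-1)^1 = -1, coeff 5 -> -5
Grade 3: (-1)^(3*4/2) = (-1)^6 = 1, coeff -5 -> -5
Grade 4: (-1)^(4*5/2) = (-1)^10 = 1, coeff -1 -> -1
Conjugated coefficients: -5, -5, -1


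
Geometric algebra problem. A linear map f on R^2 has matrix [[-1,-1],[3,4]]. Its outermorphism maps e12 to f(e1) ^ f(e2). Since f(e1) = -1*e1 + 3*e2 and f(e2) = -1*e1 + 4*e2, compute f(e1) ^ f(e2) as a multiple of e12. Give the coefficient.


The outermorphism of a linear map f sends e1^e2 to f(e1)^f(e2).
f(e1) = -1*e1 + 3*e2
f(e2) = -1*e1 + 4*e2
f(e1) ^ f(e2) = (-1*e1 + 3*e2) ^ (-1*e1 + 4*e2)
= (-1)*4*e12 + 3*(-1)*e21
= (-4 - (-3))*e12
= -1*e12
Coefficient = -1


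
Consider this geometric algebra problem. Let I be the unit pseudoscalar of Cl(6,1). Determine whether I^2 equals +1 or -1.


The pseudoscalar I = e1...e_n (product of all n generators) of Cl(p,q) satisfies I^2 = (-1)^(q + n(n-1)/2).
p = 6, q = 1, n = p + q = 7
n(n-1)/2 = 7 * 6 / 2 = 21
Exponent = q + n(n-1)/2 = 1 + 21 = 22
I^2 = (-1)^22 = +1


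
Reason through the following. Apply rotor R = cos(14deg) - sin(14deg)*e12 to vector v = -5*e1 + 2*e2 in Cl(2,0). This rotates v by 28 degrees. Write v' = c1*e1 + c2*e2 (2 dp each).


Rotor R = cos(14deg) - sin(14deg)*e12
Rotation angle theta = 2 * 14 = 28 degrees
v' = R*v*~R rotates v by theta.
cos(28deg) = 0.8829, sin(28deg) = 0.4695
v'_1 = -5*cos(28deg) - 2*sin(28deg)
= -5*0.8829 - 2*0.4695
= -5.35
v'_2 = -5*sin(28deg) + 2*cos(28deg)
= -5*0.4695 + 2*0.8829
= -0.58
v' = -5.35*e1 - 0.58*e2


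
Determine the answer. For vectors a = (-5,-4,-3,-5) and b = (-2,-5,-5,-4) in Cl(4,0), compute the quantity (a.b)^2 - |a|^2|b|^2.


a . b = (-5)*(-2) + (-4)*(-5) + (-3)*(-5) + (-5)*(-4)
= 10 + 20 + 15 + 20 = 65
|a|^2 = (-5)^2 + (-4)^2 + (-3)^2 + (-5)^2 = 75
|b|^2 = (-2)^2 + (-5)^2 + (-5)^2 + (-4)^2 = 70
(a.b)^2 = 65^2 = 4225
|a|^2 * |b|^2 = 75 * 70 = 5250
Result = 4225 - 5250 = -1025


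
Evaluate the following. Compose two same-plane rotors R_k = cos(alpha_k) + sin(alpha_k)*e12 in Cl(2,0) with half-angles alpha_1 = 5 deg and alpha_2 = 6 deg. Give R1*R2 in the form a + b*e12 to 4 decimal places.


Same-plane rotors commute and their half-angles add:
R1*R2 = cos(a1 + a2) + sin(a1 + a2)*e12.
a1 + a2 = 5 + 6 = 11 deg
cos(11 deg) = 0.9816
sin(11 deg) = 0.1908
R1*R2 = 0.9816 + 0.1908*e12


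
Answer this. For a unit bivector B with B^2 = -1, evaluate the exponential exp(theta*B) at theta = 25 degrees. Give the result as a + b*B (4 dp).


For a unit bivector B with B^2 = -1, the exponential series gives
e^(theta*B) = cos(theta) + sin(theta)*B (the GA analogue of Euler's formula).
theta = 25 degrees = 0.436332 rad
cos(25 deg) = 0.9063
sin(25 deg) = 0.4226
exp(theta*B) = 0.9063 + 0.4226*B


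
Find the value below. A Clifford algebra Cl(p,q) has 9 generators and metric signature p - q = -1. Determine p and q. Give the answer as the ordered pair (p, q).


We need p + q = 9 and p - q = -1.
Adding: 2p = 9 + (-1) = 8, so p = 4.
Then q = 9 - 4 = 5.
(p, q) = (4, 5)


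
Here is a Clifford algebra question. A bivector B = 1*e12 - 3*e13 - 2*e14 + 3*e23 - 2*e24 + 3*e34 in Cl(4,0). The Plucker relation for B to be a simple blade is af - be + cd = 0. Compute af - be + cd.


Plucker relation: af - be + cd
a*f = 1*3 = 3
b*e = (-3)*(-2) = 6
c*d = (-2)*3 = -6
af - be + cd = 3 - 6 + (-6)
= -9


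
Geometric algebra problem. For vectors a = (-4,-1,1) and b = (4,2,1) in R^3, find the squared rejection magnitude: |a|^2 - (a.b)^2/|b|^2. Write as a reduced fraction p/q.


|a|^2 = (-4)^2 + (-1)^2 + 1^2 = 18
|b|^2 = 4^2 + 2^2 + 1^2 = 21
a . b = (-4)*4 + (-1)*2 + 1*1 = -17
(a.b)^2 = (-17)^2 = 289
|rej|^2 = 18 - 289/21
= (378 - 289)/21
= 89/21
In lowest terms: 89/21


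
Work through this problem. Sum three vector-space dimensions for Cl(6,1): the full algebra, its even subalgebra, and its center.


n = 6 + 1 = 7
Total dim = 2^7 = 128
Even subalgebra dim = 2^6 = 64
n is odd, so center dim = 2
Sum = 128 + 64 + 2 = 194


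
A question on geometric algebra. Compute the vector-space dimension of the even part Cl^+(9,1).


Even subalgebra dimension = 2^(n-1)
n = 9 + 1 = 10
2^(10 - 1) = 2^9 = 512
Verification: sum of C(10,k) for even k = 1 + 45 + 210 + 210 + 45 + 1 = 512
Result = 512


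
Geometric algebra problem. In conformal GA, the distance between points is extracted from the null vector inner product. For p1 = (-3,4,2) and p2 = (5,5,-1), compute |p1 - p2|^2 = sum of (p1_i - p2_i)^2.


p1 - p2 = (-8, -1, 3)
|p1 - p2|^2 = (-8)^2 + (-1)^2 + 3^2
= 64 + 1 + 9
= 74


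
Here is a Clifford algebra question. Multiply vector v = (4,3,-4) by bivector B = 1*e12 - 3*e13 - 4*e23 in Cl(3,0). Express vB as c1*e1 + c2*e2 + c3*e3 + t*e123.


vB has grade-1 (vector) and grade-3 (trivector) parts: vB = (v _| B) + (v ^ B).
Vector part <vB>_1:
  e1: -v2*b12 - v3*b13 = -(3)*(1) - (-4)*(-3) = -15
  e2: v1*b12 - v3*b23 = (4)*(1) - (-4)*(-4) = -12
  e3: v1*b13 + v2*b23 = (4)*(-3) + (3)*(-4) = -24
Trivector part <vB>_3:
  e123: v1*b23 - v2*b13 + v3*b12 = (4)*(-4) - (3)*(-3) + (-4)*(1) = -11
vB = -15*e1 - 12*e2 - 24*e3 - 11*e123


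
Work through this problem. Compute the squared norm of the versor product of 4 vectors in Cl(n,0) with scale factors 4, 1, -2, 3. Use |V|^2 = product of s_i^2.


Each vector v_i has |v_i|^2 = s_i^2
Squared scales: 4^2 = 16, 1^2 = 1, (-2)^2 = 4, 3^2 = 9
|V|^2 = 16 * 1 * 4 * 9
= 576


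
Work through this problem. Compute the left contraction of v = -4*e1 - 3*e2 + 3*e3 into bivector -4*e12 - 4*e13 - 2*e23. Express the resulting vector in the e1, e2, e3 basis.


Left contraction v _| B = <vB>_1 (grade-1 part of the geometric product vB).
Using e1_|e12 = e2, e2_|e12 = -e1, e1_|e13 = e3, e3_|e13 = -e1, e2_|e23 = e3, e3_|e23 = -e2:
e1 coeff: -v2*b12 - v3*b13 = -(-3)*(-4) - (3)*(-4) = 0
e2 coeff: v1*b12 - v3*b23 = (-4)*(-4) - (3)*(-2) = 22
e3 coeff: v1*b13 + v2*b23 = (-4)*(-4) + (-3)*(-2) = 22
v _| B = 0*e1 + 22*e2 + 22*e3


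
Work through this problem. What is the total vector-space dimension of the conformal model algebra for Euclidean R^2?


The conformal model of R^2 uses Cl(3,1): the 2 Euclidean generators plus two extra orthogonal generators e+ (e+^2 = +1) and e- (e-^2 = -1), from which the null vectors e0, einf are built.
Number of generators m = 2 + 2 = 4.
dim Cl(p,q) = 2^m = 2^4 = 16


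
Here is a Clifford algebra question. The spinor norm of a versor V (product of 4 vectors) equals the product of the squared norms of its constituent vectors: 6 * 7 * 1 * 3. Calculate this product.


Spinor norm N(V) = |v1|^2 * |v2|^2 * ... * |v4|^2
= 6 * 7 * 1 * 3
Running product: 6, 42, 42, 126
N(V) = 126


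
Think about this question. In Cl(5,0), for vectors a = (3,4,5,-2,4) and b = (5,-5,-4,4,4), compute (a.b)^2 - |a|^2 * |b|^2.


a . b = 3*5 + 4*(-5) + 5*(-4) + (-2)*4 + 4*4
= 15 + (-20) + (-20) + (-8) + 16 = -17
|a|^2 = 3^2 + 4^2 + 5^2 + (-2)^2 + 4^2 = 70
|b|^2 = 5^2 + (-5)^2 + (-4)^2 + 4^2 + 4^2 = 98
(a.b)^2 = (-17)^2 = 289
|a|^2 * |b|^2 = 70 * 98 = 6860
Result = 289 - 6860 = -6571


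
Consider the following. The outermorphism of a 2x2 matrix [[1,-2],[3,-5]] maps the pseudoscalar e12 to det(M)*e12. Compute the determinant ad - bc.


The outermorphism of a linear map f sends e1^e2 to f(e1)^f(e2).
f(e1) = 1*e1 + 3*e2
f(e2) = -2*e1 - 5*e2
f(e1) ^ f(e2) = (1*e1 + 3*e2) ^ (-2*e1 - 5*e2)
= 1*(-5)*e12 + 3*(-2)*e21
= (-5 - (-6))*e12
= 1*e12
Coefficient = 1


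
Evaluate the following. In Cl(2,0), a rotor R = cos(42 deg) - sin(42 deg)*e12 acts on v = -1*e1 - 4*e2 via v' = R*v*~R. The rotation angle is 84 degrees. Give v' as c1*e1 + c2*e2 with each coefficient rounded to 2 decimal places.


Rotor R = cos(42deg) - sin(42deg)*e12
Rotation angle theta = 2 * 42 = 84 degrees
v' = R*v*~R rotates v by theta.
cos(84deg) = 0.1045, sin(84deg) = 0.9945
v'_1 = -1*cos(84deg) - (-4)*sin(84deg)
= -1*0.1045 - (-4)*0.9945
= 3.87
v'_2 = -1*sin(84deg) + (-4)*cos(84deg)
= -1*0.9945 + (-4)*0.1045
= -1.41
v' = 3.87*e1 - 1.41*e2


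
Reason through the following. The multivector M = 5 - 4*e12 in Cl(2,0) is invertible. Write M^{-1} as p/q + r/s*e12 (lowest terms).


M = 5 - 4*e12, where e12^2 = -1.
Since M commutes with its reverse ~M = a - b*e12, M * ~M = a^2 - b^2*e12^2 = a^2 + b^2.
So M^{-1} = ~M / (a^2 + b^2) = (a - b*e12)/(a^2 + b^2).
a^2 + b^2 = 25 + 16 = 41
Scalar part = 5/41 = 5/41
Bivector coeff = 4/41 = 4/41
M^{-1} = 5/41 + 4/41*e12


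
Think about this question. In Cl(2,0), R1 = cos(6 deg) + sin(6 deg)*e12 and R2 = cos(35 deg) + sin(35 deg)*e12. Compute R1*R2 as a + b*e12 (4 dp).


Same-plane rotors commute and their half-angles add:
R1*R2 = cos(a1 + a2) + sin(a1 + a2)*e12.
a1 + a2 = 6 + 35 = 41 deg
cos(41 deg) = 0.7547
sin(41 deg) = 0.6561
R1*R2 = 0.7547 + 0.6561*e12


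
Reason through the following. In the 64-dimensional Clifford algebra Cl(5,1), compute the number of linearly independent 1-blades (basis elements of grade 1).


Number of grade-k basis blades in Cl(p,q) with n = p + q is C(n, k).
n = 5 + 1 = 6
C(6, 1) = 6! / (1! * 5!)
= 720 / (1 * 120)
= 6


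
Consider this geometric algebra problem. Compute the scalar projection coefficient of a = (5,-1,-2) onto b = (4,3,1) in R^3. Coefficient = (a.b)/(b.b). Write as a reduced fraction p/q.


Projection coefficient = (a . b) / (b . b)
a . b = 5*4 + (-1)*3 + (-2)*1
= 20 + (-3) + (-2) = 15
b . b = 4^2 + 3^2 + 1^2
= 16 + 9 + 1 = 26
Coefficient = 15/26
In lowest terms: 15/26


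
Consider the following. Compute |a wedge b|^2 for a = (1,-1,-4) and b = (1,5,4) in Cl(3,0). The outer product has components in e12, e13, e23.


a wedge b = (a1*b2 - a2*b1)*e12 + (a1*b3 - a3*b1)*e13 + (a2*b3 - a3*b2)*e23
e12 coeff: 1*5 - (-1)*1 = 5 - (-1) = 6
e13 coeff: 1*4 - (-4)*1 = 4 - (-4) = 8
e23 coeff: (-1)*4 - (-4)*5 = -4 - (-20) = 16
|a wedge b|^2 = 6^2 + 8^2 + 16^2
= 36 + 64 + 256
= 356


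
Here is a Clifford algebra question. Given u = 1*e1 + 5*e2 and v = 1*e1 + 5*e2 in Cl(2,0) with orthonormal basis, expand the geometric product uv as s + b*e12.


Expand: (1*e1 + 5*e2)(1*e1 + 5*e2)
= 1*1*e1e1 + 1*5*e1e2 + 5*1*e2e1 + 5*5*e2e2
Using e1^2 = e2^2 = 1, e2e1 = -e1e2:
Scalar part s = 1*1 + 5*5 = 1 + 25 = 26
Bivector part b = 1*5 - 5*1 = 5 - 5 = 0
uv = 26 + 0*e12


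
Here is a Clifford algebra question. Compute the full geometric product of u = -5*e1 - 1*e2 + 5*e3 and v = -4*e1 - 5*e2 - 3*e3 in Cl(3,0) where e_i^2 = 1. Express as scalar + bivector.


In Cl(3,0): e_i^2 = 1, e_ie_j = -e_je_i for i != j.
Scalar part = u . v = (-5)*(-4) + (-1)*(-5) + 5*(-3)
= 20 + 5 + (-15) = 10
e12 coeff = (-5)*(-5) - (-1)*(-4) = 25 - 4 = 21
e13 coeff = (-5)*(-3) - 5*(-4) = 15 - (-20) = 35
e23 coeff = (-1)*(-3) - 5*(-5) = 3 - (-25) = 28
uv = 10 + 21*e12 + 35*e13 + 28*e23
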